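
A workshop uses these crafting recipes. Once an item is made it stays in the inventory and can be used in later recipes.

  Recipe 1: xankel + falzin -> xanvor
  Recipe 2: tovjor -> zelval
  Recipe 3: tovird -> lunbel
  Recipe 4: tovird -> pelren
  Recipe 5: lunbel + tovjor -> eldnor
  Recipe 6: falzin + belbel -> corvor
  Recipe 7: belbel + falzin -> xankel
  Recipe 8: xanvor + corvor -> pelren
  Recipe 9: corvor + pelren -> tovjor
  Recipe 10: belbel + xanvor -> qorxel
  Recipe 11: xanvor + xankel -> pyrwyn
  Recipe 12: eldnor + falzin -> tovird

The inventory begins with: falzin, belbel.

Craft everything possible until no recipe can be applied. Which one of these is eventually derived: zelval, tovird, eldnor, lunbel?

belbel + falzin -> xankel (Recipe 7).
Using Recipe 6, falzin and belbel make corvor.
xankel + falzin -> xanvor (Recipe 1).
xanvor + corvor -> pelren (Recipe 8).
corvor + pelren -> tovjor (Recipe 9).
tovjor -> zelval (Recipe 2).
lunbel would need tovird (Recipe 3), but tovird is never obtained. tovird would need eldnor and falzin (Recipe 12), but eldnor is never obtained. eldnor would need lunbel and tovjor (Recipe 5), but lunbel is never obtained.

zelval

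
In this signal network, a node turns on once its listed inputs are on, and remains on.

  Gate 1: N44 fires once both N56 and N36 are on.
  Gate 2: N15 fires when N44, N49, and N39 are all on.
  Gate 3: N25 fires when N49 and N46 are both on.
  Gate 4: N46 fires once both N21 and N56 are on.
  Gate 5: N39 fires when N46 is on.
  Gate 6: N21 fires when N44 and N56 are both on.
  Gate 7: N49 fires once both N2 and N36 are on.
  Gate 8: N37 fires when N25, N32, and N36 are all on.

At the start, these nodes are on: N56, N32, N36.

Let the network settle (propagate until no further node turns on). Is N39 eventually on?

Yes

N56 and N36 are on, so N44 fires (Gate 1).
N44 and N56 are on, so N21 fires (Gate 6).
Gate 4: N21 and N56 on → N46 on.
Gate 5: N46 on → N39 on.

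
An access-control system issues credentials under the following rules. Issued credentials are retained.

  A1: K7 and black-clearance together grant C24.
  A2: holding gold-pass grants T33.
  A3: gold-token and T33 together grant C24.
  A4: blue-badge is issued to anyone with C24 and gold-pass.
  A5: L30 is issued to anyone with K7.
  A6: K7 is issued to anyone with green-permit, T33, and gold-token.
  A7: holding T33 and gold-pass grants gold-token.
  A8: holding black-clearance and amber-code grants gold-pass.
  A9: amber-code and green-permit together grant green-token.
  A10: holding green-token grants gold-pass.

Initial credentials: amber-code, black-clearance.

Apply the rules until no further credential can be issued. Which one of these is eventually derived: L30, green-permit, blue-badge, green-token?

Holding black-clearance and amber-code grants gold-pass (A8).
Holding gold-pass grants T33 (A2).
Holding T33 and gold-pass grants gold-token (A7).
Holding gold-token and T33 grants C24 (A3).
Holding C24 and gold-pass grants blue-badge (A4).
No rule produces green-permit, and it is not given. green-token would need amber-code and green-permit (A9), but green-permit is never granted. L30 would need K7 (A5), but K7 is never granted.

blue-badge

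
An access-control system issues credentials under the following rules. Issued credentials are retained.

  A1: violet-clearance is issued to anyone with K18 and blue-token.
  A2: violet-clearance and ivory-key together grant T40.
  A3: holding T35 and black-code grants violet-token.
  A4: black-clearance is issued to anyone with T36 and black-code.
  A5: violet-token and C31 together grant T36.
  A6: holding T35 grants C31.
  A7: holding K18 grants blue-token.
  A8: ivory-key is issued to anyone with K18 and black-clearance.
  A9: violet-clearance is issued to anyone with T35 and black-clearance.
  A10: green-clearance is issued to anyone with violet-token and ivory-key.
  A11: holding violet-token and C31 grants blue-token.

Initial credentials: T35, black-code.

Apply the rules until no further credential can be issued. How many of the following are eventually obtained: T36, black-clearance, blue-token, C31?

4

Holding T35 and black-code grants violet-token (A3).
Holding T35 grants C31 (A6).
Holding violet-token and C31 grants blue-token (A11).
Holding violet-token and C31 grants T36 (A5).
Holding T36 and black-code grants black-clearance (A4).
T36: reached.
black-clearance: reached.
blue-token: reached.
C31: reached.
All 4 are reached.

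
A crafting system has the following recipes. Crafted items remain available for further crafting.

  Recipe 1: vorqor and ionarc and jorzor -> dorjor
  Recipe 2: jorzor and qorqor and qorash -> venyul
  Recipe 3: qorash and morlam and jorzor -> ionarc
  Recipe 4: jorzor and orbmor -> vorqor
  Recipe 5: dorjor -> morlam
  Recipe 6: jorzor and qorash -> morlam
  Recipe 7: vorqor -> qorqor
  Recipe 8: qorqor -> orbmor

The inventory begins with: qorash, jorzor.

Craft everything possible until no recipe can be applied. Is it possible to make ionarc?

jorzor and qorash -> morlam (Recipe 6).
Using Recipe 3, qorash, morlam, and jorzor make ionarc.

Yes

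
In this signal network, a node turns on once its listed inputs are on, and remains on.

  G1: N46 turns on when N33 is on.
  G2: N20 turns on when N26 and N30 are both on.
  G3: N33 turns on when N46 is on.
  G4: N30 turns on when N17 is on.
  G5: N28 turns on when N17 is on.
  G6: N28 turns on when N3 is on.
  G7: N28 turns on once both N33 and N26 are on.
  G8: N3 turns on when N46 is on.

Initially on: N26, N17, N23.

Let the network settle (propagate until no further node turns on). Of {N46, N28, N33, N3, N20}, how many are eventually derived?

2

G5: N17 on → N28 on.
G4: N17 on → N30 on.
G2: N26 and N30 on → N20 on.
N46 would need N33 (G1), but N33 never turns on.
N28: reached.
N33 would need N46 (G3), but N46 never turns on.
N3 would need N46 (G8), but N46 never turns on.
N20: reached.
Reached: N28 and N20 — 2 of the 5.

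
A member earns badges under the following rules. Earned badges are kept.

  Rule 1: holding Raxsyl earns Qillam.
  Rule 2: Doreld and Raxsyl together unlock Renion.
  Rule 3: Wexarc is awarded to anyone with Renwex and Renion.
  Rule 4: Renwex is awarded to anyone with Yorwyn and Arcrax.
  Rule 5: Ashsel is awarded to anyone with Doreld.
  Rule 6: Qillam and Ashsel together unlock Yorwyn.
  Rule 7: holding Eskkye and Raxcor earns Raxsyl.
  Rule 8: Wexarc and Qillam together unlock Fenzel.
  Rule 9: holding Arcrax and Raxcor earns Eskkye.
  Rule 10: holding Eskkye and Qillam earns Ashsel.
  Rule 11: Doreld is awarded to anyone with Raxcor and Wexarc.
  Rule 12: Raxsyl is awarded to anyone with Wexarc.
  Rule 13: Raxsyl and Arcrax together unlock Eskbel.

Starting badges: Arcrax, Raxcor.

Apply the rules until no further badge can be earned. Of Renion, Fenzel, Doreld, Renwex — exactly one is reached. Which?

Renwex

With Arcrax and Raxcor, Eskkye is earned (Rule 9).
With Eskkye and Raxcor, Raxsyl is earned (Rule 7).
With Raxsyl, Qillam is earned (Rule 1).
With Eskkye and Qillam, Ashsel is earned (Rule 10).
With Qillam and Ashsel, Yorwyn is earned (Rule 6).
With Yorwyn and Arcrax, Renwex is earned (Rule 4).
Doreld would need Raxcor and Wexarc (Rule 11), but Wexarc is never earned. Fenzel would need Wexarc and Qillam (Rule 8), but Wexarc is never earned. Renion would need Doreld and Raxsyl (Rule 2), but Doreld is never earned.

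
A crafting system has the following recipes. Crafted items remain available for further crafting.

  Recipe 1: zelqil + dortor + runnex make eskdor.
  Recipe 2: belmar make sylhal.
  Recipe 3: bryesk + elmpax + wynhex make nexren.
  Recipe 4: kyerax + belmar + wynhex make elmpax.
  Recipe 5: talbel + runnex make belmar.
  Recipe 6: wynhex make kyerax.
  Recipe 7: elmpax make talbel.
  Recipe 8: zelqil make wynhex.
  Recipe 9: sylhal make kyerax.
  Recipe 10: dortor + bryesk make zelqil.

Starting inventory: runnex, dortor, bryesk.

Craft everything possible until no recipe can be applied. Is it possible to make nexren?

nexren would need bryesk, elmpax, and wynhex (Recipe 3), but elmpax is never obtained.

No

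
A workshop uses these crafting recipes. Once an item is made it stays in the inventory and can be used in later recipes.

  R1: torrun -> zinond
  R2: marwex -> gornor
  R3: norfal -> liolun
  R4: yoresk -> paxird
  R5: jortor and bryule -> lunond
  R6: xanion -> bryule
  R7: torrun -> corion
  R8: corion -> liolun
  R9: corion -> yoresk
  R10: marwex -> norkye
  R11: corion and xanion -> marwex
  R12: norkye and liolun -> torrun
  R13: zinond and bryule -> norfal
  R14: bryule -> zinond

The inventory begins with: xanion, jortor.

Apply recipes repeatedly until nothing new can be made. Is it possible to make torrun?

torrun would need norkye and liolun (R12), but norkye is never obtained.

No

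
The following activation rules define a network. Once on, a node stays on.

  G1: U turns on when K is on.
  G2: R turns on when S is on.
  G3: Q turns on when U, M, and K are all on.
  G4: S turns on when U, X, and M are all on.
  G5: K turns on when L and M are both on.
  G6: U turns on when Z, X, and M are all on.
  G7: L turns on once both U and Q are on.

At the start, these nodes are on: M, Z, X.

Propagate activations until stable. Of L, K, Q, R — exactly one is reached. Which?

G6: Z, X, and M on → U on.
G4: U, X, and M on → S on.
G2: S on → R on.
L would need U and Q (G7), but Q never turns on. Q would need U, M, and K (G3), but K never turns on. K would need L and M (G5), but L never turns on.

R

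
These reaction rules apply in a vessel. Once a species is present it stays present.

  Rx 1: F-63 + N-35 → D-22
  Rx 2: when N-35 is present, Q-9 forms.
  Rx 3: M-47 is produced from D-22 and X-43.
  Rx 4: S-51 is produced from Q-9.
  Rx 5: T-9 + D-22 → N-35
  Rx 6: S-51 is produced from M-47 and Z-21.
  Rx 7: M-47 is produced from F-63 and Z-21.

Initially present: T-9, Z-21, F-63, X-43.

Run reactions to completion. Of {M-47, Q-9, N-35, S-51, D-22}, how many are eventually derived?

2

F-63 and Z-21 present → M-47 forms (Rx 7).
M-47 and Z-21 present → S-51 forms (Rx 6).
M-47: reached.
Q-9 would need N-35 (Rx 2), but N-35 never forms.
N-35 would need T-9 and D-22 (Rx 5), but D-22 never forms.
S-51: reached.
D-22 would need F-63 and N-35 (Rx 1), but N-35 never forms.
Reached: M-47 and S-51 — 2 of the 5.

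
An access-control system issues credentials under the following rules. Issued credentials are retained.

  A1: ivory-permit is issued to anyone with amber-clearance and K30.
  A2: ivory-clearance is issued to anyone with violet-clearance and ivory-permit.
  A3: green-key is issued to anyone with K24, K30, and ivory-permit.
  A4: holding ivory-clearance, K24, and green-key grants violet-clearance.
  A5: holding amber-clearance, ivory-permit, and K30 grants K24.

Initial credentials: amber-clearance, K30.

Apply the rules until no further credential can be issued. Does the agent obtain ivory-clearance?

ivory-clearance would need violet-clearance and ivory-permit (A2), but violet-clearance is never granted.

No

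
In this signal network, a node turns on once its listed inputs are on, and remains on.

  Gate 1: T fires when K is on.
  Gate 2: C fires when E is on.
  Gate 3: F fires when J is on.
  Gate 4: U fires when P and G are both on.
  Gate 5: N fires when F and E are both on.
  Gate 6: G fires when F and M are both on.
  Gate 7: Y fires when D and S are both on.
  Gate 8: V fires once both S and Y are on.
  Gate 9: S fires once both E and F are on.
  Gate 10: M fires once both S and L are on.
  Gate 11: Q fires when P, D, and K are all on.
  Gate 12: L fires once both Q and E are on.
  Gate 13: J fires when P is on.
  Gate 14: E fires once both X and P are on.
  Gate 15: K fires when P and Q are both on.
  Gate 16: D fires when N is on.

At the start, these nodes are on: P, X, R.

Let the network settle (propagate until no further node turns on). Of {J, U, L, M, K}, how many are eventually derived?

Gate 13: P on → J on.
J: reached.
U would need P and G (Gate 4), but G never turns on.
L would need Q and E (Gate 12), but Q never turns on.
M would need S and L (Gate 10), but L never turns on.
K would need P and Q (Gate 15), but Q never turns on.
Reached: J — 1 of the 5.

1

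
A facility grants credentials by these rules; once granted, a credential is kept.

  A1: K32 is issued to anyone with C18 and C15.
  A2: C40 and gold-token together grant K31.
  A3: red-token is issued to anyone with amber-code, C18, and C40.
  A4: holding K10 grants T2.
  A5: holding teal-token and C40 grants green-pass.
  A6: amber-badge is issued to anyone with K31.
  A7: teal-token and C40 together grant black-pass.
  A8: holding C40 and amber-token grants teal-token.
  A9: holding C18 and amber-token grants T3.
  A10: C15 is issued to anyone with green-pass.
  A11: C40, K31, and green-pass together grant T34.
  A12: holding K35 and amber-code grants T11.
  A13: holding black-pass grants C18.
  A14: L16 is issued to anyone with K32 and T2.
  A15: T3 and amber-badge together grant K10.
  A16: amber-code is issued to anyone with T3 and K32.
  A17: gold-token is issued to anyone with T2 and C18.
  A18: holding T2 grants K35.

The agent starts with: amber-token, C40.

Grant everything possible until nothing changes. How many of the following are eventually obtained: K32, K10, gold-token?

Holding C40 and amber-token grants teal-token (A8).
Holding teal-token and C40 grants black-pass (A7).
Holding teal-token and C40 grants green-pass (A5).
Holding green-pass grants C15 (A10).
Holding black-pass grants C18 (A13).
Holding C18 and C15 grants K32 (A1).
K32: reached.
K10 would need T3 and amber-badge (A15), but amber-badge is never granted.
gold-token would need T2 and C18 (A17), but T2 is never granted.
Reached: K32 — 1 of the 3.

1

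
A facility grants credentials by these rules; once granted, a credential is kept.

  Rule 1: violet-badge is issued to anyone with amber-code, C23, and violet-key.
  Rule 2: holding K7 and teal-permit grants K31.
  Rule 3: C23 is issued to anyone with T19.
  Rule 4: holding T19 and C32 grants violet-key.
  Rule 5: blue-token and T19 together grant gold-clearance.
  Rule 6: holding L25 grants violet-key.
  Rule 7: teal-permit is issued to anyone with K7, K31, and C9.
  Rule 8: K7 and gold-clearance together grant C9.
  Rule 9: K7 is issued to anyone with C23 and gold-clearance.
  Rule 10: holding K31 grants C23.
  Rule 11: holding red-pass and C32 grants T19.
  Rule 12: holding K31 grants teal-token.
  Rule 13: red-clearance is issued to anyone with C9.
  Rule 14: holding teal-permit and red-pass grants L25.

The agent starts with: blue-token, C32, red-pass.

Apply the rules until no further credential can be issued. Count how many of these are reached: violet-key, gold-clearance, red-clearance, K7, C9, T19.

6

Holding red-pass and C32 grants T19 (Rule 11).
Holding T19 and C32 grants violet-key (Rule 4).
Holding T19 grants C23 (Rule 3).
Holding blue-token and T19 grants gold-clearance (Rule 5).
Holding C23 and gold-clearance grants K7 (Rule 9).
Holding K7 and gold-clearance grants C9 (Rule 8).
Holding C9 grants red-clearance (Rule 13).
violet-key: reached.
gold-clearance: reached.
red-clearance: reached.
K7: reached.
C9: reached.
T19: reached.
All 6 are reached.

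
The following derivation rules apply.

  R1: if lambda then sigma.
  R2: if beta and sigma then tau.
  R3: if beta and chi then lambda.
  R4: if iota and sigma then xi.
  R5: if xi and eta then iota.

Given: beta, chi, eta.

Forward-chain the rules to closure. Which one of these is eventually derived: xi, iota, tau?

tau

From beta and chi, R3 gives lambda.
From lambda, R1 gives sigma.
From beta and sigma, R2 gives tau.
iota would need xi and eta (R5), but xi is never established. xi would need iota and sigma (R4), but iota is never established.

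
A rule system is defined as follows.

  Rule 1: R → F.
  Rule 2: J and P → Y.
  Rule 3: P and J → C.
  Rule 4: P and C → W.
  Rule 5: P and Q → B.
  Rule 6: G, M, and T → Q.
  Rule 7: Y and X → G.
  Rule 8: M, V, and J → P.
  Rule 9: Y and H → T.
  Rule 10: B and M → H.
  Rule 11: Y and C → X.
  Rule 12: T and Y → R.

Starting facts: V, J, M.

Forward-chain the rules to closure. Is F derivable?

F would need R (Rule 1), but R is never established.

No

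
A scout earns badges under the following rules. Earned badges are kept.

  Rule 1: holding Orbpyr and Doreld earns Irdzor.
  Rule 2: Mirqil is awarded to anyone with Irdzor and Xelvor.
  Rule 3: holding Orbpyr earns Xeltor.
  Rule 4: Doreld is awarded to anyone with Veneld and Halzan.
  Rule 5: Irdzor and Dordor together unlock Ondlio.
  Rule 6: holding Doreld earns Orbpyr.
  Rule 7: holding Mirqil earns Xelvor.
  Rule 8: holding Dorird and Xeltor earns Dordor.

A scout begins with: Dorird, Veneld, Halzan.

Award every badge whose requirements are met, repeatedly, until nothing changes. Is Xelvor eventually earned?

Xelvor would need Mirqil (Rule 7), but Mirqil is never earned.

No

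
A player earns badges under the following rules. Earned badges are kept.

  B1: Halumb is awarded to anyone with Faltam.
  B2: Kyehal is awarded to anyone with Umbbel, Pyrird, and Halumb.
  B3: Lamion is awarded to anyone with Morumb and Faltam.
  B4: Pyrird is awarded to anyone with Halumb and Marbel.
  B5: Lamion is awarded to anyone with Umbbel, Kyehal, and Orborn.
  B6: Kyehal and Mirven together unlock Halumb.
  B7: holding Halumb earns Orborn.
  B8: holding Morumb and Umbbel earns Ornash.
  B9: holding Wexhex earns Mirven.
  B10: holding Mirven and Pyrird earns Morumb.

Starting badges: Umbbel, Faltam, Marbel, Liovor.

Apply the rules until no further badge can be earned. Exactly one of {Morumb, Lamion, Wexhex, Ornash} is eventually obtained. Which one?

With Faltam, Halumb is earned (B1).
With Halumb and Marbel, Pyrird is earned (B4).
With Halumb, Orborn is earned (B7).
With Umbbel, Pyrird, and Halumb, Kyehal is earned (B2).
With Umbbel, Kyehal, and Orborn, Lamion is earned (B5).
No rule produces Wexhex, and it is not given. Ornash would need Morumb and Umbbel (B8), but Morumb is never earned. Morumb would need Mirven and Pyrird (B10), but Mirven is never earned.

Lamion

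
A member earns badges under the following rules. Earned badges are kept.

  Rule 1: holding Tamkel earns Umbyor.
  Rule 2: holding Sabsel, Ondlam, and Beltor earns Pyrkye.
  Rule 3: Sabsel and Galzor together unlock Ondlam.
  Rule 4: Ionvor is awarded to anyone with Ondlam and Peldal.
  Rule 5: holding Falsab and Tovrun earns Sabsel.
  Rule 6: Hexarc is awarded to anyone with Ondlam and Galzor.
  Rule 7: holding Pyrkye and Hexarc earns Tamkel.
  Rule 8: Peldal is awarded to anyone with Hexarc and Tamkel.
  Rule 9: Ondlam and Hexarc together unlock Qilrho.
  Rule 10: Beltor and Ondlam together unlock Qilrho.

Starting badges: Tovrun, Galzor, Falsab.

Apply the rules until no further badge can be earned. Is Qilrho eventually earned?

Yes

With Falsab and Tovrun, Sabsel is earned (Rule 5).
With Sabsel and Galzor, Ondlam is earned (Rule 3).
With Ondlam and Galzor, Hexarc is earned (Rule 6).
With Ondlam and Hexarc, Qilrho is earned (Rule 9).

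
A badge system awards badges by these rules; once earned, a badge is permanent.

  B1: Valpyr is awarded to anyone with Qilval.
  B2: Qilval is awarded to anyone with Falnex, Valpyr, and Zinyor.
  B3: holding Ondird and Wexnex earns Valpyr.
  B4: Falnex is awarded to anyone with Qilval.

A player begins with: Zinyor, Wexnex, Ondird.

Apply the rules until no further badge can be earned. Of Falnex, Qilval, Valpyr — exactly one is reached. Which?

Valpyr

With Ondird and Wexnex, Valpyr is earned (B3).
Qilval would need Falnex, Valpyr, and Zinyor (B2), but Falnex is never earned. Falnex would need Qilval (B4), but Qilval is never earned.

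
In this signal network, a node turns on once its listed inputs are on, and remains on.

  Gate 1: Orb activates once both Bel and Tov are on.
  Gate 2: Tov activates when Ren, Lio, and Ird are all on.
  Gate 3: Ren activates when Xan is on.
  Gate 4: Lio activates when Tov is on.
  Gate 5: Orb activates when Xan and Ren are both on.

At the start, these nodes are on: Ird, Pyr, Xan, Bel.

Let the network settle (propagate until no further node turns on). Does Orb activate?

Yes

Gate 3: Xan on → Ren on.
Xan and Ren are on, so Orb activates (Gate 5).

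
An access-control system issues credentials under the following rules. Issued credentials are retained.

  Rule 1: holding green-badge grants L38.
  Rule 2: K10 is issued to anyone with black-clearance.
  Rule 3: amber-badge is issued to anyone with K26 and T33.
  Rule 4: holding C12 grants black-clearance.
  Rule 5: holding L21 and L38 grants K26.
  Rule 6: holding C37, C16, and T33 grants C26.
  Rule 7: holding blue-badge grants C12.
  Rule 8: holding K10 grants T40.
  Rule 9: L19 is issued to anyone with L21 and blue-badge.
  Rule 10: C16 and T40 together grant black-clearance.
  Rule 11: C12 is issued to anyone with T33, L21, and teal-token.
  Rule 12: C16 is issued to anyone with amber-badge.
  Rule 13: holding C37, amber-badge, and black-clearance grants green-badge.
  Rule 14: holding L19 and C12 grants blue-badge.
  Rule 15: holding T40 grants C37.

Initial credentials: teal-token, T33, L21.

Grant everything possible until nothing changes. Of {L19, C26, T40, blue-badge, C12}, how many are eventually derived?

Holding T33, L21, and teal-token grants C12 (Rule 11).
Holding C12 grants black-clearance (Rule 4).
Holding black-clearance grants K10 (Rule 2).
Holding K10 grants T40 (Rule 8).
L19 would need L21 and blue-badge (Rule 9), but blue-badge is never granted.
C26 would need C37, C16, and T33 (Rule 6), but C16 is never granted.
T40: reached.
blue-badge would need L19 and C12 (Rule 14), but L19 is never granted.
C12: reached.
Reached: T40 and C12 — 2 of the 5.

2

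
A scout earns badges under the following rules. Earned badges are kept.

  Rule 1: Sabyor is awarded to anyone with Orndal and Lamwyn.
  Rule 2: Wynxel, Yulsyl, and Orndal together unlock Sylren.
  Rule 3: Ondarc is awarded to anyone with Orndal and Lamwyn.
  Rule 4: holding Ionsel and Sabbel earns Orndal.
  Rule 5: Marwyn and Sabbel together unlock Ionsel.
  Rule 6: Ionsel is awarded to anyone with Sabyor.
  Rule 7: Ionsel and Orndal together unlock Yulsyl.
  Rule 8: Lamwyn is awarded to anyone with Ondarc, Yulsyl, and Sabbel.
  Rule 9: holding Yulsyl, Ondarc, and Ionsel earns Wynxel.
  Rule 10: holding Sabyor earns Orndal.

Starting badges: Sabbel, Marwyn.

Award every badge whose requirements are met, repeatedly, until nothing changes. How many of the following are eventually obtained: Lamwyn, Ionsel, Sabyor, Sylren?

With Marwyn and Sabbel, Ionsel is earned (Rule 5).
Lamwyn would need Ondarc, Yulsyl, and Sabbel (Rule 8), but Ondarc is never earned.
Ionsel: reached.
Sabyor would need Orndal and Lamwyn (Rule 1), but Lamwyn is never earned.
Sylren would need Wynxel, Yulsyl, and Orndal (Rule 2), but Wynxel is never earned.
Reached: Ionsel — 1 of the 4.

1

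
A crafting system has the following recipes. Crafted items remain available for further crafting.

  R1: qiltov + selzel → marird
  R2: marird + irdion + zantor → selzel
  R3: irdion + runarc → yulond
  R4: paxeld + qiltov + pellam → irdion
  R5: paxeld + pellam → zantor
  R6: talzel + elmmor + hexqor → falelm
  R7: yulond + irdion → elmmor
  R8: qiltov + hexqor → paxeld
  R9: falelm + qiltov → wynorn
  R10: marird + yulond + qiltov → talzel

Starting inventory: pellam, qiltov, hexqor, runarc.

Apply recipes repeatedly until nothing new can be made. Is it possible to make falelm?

falelm would need talzel, elmmor, and hexqor (R6), but talzel is never obtained.

No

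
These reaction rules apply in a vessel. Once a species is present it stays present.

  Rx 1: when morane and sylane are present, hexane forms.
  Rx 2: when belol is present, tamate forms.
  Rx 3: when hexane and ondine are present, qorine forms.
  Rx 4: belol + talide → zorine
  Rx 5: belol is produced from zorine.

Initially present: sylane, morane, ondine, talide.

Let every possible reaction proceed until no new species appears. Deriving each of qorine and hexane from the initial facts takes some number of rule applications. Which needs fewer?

hexane

hexane: morane and sylane present → hexane forms (Rx 1). [1 rule application]
qorine: morane and sylane present → hexane forms (Rx 1). hexane and ondine present → qorine forms (Rx 3). [2 rule applications]
hexane needs fewer.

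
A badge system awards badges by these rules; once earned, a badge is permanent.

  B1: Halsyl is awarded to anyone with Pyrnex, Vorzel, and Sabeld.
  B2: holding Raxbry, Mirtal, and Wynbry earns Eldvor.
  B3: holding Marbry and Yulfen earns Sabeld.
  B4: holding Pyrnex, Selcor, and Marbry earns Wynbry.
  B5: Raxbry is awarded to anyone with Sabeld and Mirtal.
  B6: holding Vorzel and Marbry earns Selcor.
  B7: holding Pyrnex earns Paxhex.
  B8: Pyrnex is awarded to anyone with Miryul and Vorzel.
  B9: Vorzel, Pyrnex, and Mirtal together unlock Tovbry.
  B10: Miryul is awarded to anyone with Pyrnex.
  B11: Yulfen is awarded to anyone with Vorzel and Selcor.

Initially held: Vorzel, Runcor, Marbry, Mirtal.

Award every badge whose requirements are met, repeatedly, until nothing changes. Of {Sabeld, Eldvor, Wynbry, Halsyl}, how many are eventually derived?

With Vorzel and Marbry, Selcor is earned (B6).
With Vorzel and Selcor, Yulfen is earned (B11).
With Marbry and Yulfen, Sabeld is earned (B3).
Sabeld: reached.
Eldvor would need Raxbry, Mirtal, and Wynbry (B2), but Wynbry is never earned.
Wynbry would need Pyrnex, Selcor, and Marbry (B4), but Pyrnex is never earned.
Halsyl would need Pyrnex, Vorzel, and Sabeld (B1), but Pyrnex is never earned.
Reached: Sabeld — 1 of the 4.

1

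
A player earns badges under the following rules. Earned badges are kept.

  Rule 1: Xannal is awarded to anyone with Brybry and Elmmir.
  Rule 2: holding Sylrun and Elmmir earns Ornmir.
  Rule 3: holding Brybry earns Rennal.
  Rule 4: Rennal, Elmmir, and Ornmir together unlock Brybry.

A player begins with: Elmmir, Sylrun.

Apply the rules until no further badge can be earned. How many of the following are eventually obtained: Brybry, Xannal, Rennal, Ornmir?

1

With Sylrun and Elmmir, Ornmir is earned (Rule 2).
Brybry would need Rennal, Elmmir, and Ornmir (Rule 4), but Rennal is never earned.
Xannal would need Brybry and Elmmir (Rule 1), but Brybry is never earned.
Rennal would need Brybry (Rule 3), but Brybry is never earned.
Ornmir: reached.
Reached: Ornmir — 1 of the 4.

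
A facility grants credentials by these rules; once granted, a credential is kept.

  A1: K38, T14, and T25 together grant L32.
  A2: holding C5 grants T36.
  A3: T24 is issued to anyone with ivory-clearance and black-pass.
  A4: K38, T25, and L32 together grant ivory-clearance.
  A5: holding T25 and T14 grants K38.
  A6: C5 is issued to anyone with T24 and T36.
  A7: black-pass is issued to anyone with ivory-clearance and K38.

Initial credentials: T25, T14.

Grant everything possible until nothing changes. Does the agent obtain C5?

No

C5 would need T24 and T36 (A6), but T36 is never granted.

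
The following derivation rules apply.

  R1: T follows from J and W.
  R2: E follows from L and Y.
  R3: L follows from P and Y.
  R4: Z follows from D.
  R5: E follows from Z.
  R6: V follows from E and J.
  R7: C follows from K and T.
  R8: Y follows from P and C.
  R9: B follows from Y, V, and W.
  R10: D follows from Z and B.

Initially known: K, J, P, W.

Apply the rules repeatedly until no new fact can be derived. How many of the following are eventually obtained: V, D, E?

J and W hold, so T follows (R1).
From K and T, R7 gives C.
P and C hold, so Y follows (R8).
From P and Y, R3 gives L.
L and Y hold, so E follows (R2).
E and J hold, so V follows (R6).
V: reached.
D would need Z and B (R10), but Z is never established.
E: reached.
Reached: V and E — 2 of the 3.

2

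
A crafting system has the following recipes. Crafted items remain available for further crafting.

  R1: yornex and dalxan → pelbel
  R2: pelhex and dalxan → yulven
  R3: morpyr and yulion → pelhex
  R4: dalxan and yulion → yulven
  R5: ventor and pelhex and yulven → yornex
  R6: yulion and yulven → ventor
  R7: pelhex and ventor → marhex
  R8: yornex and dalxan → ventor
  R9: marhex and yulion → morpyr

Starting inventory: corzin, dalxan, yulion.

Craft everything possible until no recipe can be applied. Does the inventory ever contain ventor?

Yes

dalxan and yulion → yulven (R4).
Using R6, yulion and yulven make ventor.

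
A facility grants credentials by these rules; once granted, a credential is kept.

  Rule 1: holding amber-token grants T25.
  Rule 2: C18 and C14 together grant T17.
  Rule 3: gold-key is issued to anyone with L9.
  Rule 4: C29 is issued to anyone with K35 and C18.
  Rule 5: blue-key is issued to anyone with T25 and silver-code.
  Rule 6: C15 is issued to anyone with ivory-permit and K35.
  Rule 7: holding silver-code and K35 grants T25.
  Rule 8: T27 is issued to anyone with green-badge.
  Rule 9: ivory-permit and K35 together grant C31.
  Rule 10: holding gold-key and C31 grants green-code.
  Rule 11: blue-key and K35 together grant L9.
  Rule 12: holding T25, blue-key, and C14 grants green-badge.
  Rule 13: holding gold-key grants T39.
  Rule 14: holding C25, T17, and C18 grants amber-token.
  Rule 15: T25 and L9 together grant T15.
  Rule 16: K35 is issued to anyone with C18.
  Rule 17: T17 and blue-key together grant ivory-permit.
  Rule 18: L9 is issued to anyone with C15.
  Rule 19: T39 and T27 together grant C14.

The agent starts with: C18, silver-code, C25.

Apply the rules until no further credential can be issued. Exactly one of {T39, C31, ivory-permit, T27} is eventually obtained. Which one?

T39

Holding C18 grants K35 (Rule 16).
Holding silver-code and K35 grants T25 (Rule 7).
Holding T25 and silver-code grants blue-key (Rule 5).
Holding blue-key and K35 grants L9 (Rule 11).
Holding L9 grants gold-key (Rule 3).
Holding gold-key grants T39 (Rule 13).
ivory-permit would need T17 and blue-key (Rule 17), but T17 is never granted. C31 would need ivory-permit and K35 (Rule 9), but ivory-permit is never granted. T27 would need green-badge (Rule 8), but green-badge is never granted.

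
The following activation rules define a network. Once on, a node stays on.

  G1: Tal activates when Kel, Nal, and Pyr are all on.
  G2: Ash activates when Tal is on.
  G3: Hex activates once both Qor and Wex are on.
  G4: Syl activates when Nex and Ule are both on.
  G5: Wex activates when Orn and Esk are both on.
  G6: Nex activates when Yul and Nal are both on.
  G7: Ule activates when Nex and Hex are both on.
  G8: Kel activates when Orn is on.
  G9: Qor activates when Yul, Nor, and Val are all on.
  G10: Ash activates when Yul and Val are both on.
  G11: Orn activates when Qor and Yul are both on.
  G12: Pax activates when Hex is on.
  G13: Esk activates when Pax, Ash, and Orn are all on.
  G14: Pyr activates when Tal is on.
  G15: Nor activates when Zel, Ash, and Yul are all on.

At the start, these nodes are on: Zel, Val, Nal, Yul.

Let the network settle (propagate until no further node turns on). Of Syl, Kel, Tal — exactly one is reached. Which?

G10: Yul and Val on → Ash on.
Zel, Ash, and Yul are on, so Nor activates (G15).
Yul, Nor, and Val are on, so Qor activates (G9).
G11: Qor and Yul on → Orn on.
G8: Orn on → Kel on.
Tal would need Kel, Nal, and Pyr (G1), but Pyr never turns on. Syl would need Nex and Ule (G4), but Ule never turns on.

Kel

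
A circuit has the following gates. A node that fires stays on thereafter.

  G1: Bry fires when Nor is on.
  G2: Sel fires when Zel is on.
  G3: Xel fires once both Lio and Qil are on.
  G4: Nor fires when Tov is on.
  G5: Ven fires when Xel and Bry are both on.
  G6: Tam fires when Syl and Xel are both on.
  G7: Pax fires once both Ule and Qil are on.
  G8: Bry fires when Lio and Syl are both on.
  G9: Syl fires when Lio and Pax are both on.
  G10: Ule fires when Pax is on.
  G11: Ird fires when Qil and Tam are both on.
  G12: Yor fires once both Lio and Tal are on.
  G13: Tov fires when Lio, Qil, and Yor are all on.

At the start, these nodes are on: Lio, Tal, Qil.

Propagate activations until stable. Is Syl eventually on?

No

Syl would need Lio and Pax (G9), but Pax never turns on.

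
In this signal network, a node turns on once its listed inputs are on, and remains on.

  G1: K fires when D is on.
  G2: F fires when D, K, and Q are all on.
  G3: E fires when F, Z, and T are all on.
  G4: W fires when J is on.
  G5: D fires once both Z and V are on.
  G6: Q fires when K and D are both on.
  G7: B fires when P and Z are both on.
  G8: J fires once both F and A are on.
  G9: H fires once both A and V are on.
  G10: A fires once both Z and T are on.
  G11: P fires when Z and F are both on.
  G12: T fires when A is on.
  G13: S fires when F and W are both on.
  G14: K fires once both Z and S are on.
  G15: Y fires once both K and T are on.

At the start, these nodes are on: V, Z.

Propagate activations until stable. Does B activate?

Yes

Z and V are on, so D fires (G5).
G1: D on → K on.
K and D are on, so Q fires (G6).
D, K, and Q are on, so F fires (G2).
Z and F are on, so P fires (G11).
G7: P and Z on → B on.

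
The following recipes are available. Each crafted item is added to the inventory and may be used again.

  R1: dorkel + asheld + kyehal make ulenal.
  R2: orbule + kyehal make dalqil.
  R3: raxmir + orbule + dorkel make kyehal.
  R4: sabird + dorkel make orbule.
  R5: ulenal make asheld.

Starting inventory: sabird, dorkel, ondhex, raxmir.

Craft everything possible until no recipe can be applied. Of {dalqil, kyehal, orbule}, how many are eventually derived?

3

Using R4, sabird and dorkel make orbule.
raxmir + orbule + dorkel → kyehal (R3).
orbule + kyehal → dalqil (R2).
dalqil: reached.
kyehal: reached.
orbule: reached.
All 3 are reached.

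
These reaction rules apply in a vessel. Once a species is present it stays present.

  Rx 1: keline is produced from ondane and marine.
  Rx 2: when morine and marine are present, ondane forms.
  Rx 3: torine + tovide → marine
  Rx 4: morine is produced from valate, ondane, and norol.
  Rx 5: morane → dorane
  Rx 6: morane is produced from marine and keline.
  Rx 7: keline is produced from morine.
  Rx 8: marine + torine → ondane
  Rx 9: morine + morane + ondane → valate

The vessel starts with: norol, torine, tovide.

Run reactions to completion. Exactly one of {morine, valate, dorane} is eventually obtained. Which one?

dorane

torine and tovide present → marine forms (Rx 3).
marine and torine present → ondane forms (Rx 8).
ondane and marine present → keline forms (Rx 1).
marine and keline present → morane forms (Rx 6).
morane present → dorane forms (Rx 5).
valate would need morine, morane, and ondane (Rx 9), but morine never forms. morine would need valate, ondane, and norol (Rx 4), but valate never forms.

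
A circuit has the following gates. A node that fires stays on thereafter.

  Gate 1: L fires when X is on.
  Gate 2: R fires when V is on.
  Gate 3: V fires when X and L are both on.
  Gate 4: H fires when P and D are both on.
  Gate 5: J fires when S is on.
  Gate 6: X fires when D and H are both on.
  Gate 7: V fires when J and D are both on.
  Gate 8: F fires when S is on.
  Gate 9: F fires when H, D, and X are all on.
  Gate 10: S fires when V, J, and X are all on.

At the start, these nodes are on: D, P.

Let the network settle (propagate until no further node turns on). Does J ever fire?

No

J would need S (Gate 5), but S never turns on.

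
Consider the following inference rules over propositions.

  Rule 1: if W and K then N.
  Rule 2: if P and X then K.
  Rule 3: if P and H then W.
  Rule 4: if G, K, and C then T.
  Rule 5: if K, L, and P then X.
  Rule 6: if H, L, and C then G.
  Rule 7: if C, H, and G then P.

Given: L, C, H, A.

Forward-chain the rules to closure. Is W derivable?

H, L, and C hold, so G follows (Rule 6).
C, H, and G hold, so P follows (Rule 7).
From P and H, Rule 3 gives W.

Yes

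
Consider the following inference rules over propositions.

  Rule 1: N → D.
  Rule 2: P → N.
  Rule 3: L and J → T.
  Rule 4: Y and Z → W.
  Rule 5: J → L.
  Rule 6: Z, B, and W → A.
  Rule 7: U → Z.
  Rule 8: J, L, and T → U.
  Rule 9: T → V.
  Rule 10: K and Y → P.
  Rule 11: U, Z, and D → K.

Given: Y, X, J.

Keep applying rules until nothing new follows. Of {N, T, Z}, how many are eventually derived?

2

J holds, so L follows (Rule 5).
L and J hold, so T follows (Rule 3).
From J, L, and T, Rule 8 gives U.
U holds, so Z follows (Rule 7).
N would need P (Rule 2), but P is never established.
T: reached.
Z: reached.
Reached: T and Z — 2 of the 3.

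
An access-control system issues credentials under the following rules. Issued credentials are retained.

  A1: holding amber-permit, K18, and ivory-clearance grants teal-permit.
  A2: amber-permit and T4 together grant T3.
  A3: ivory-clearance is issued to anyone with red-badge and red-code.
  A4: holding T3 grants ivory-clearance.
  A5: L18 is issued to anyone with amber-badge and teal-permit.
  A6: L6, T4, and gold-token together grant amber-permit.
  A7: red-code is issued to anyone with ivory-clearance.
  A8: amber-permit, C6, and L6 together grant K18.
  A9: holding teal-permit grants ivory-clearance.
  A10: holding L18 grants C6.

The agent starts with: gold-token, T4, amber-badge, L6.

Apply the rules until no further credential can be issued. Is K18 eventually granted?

K18 would need amber-permit, C6, and L6 (A8), but C6 is never granted.

No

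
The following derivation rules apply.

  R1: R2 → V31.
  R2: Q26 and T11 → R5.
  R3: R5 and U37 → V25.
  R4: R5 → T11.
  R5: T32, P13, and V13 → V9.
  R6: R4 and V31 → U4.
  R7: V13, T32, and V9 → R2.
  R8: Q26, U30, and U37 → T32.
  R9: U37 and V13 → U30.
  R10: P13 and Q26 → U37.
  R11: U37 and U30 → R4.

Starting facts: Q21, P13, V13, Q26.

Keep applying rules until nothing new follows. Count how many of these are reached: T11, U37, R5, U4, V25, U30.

P13 and Q26 hold, so U37 follows (R10).
From U37 and V13, R9 gives U30.
From U37 and U30, R11 gives R4.
From Q26, U30, and U37, R8 gives T32.
T32, P13, and V13 hold, so V9 follows (R5).
From V13, T32, and V9, R7 gives R2.
R2 holds, so V31 follows (R1).
R4 and V31 hold, so U4 follows (R6).
T11 would need R5 (R4), but R5 is never established.
U37: reached.
R5 would need Q26 and T11 (R2), but T11 is never established.
U4: reached.
V25 would need R5 and U37 (R3), but R5 is never established.
U30: reached.
Reached: U37, U4, and U30 — 3 of the 6.

3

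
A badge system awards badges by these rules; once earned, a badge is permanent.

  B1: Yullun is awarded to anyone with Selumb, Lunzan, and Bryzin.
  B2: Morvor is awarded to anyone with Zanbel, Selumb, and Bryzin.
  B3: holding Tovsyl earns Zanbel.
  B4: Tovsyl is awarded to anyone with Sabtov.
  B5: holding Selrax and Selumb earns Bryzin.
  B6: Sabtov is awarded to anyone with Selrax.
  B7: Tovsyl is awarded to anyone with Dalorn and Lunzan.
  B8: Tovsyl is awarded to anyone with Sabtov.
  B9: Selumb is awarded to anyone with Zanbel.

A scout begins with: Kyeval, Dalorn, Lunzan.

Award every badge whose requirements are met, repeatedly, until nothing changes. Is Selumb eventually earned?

With Dalorn and Lunzan, Tovsyl is earned (B7).
With Tovsyl, Zanbel is earned (B3).
With Zanbel, Selumb is earned (B9).

Yes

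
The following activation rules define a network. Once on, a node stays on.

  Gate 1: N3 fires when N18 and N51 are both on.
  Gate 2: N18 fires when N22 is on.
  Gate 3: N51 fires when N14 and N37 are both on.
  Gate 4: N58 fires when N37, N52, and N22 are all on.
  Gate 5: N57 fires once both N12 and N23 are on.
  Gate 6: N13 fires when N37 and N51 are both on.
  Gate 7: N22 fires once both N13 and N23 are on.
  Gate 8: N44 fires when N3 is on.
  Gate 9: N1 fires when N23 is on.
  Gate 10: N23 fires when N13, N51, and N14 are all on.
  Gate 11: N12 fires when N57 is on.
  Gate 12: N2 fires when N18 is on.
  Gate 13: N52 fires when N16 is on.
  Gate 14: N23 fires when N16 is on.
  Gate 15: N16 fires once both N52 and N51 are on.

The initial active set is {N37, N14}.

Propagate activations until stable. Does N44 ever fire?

N14 and N37 are on, so N51 fires (Gate 3).
N37 and N51 are on, so N13 fires (Gate 6).
N13, N51, and N14 are on, so N23 fires (Gate 10).
N13 and N23 are on, so N22 fires (Gate 7).
Gate 2: N22 on → N18 on.
N18 and N51 are on, so N3 fires (Gate 1).
Gate 8: N3 on → N44 on.

Yes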